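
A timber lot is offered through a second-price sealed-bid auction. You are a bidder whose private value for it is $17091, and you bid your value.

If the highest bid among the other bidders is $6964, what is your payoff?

$10127

Your bid $17091 exceeds the highest competing bid $6964, so you win.
In a second-price auction the winner pays the second-highest bid, $6964.
Payoff = value − price = $17091 − $6964 = $10127.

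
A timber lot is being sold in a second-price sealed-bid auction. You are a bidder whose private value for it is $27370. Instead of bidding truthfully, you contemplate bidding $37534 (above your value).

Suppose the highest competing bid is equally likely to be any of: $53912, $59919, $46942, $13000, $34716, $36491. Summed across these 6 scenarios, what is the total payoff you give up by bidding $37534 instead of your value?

$16467

The deviation costs you only when the competing bid falls strictly between $27370 and $37534; elsewhere both bids give the same outcome.
$53912: outcomes coincide → loss $0.
$59919: outcomes coincide → loss $0.
$46942: outcomes coincide → loss $0.
$13000: outcomes coincide → loss $0.
$34716: truthful payoff $0, deviation payoff −$7346 → loss $7346.
$36491: truthful payoff $0, deviation payoff −$9121 → loss $9121.
Total loss = $7346 + $9121 = $16467.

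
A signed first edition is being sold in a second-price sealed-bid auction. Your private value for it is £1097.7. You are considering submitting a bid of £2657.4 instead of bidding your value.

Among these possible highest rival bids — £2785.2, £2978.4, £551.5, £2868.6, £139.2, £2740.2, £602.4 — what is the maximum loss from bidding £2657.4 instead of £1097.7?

£2785.2: same outcome either way → loss £0.
£2978.4: same outcome either way → loss £0.
£551.5: same outcome either way → loss £0.
£2868.6: same outcome either way → loss £0.
£139.2: same outcome either way → loss £0.
£2740.2: same outcome either way → loss £0.
£602.4: same outcome either way → loss £0.
Maximum loss: £0.

£0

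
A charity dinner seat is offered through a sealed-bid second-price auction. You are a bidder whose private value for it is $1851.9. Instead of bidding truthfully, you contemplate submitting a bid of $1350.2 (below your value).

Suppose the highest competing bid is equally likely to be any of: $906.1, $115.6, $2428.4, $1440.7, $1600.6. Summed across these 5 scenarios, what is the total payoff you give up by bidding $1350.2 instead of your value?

$662.5

The deviation costs you only when the competing bid falls strictly between $1350.2 and $1851.9; elsewhere both bids give the same outcome.
$906.1: outcomes coincide → loss $0.
$115.6: outcomes coincide → loss $0.
$2428.4: outcomes coincide → loss $0.
$1440.7: truthful payoff $411.2, deviation payoff $0 → loss $411.2.
$1600.6: truthful payoff $251.3, deviation payoff $0 → loss $251.3.
Total loss = $411.2 + $251.3 = $662.5.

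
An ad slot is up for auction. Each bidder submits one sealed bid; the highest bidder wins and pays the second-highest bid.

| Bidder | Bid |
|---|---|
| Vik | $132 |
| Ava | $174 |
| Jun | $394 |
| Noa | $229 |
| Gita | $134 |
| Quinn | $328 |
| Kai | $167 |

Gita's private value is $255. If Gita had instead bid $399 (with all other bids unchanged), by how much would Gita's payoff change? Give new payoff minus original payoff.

−$139

The highest bid among the other bidders is $394; Gita's bid doesn't change that.
Original bid $134: Gita is not highest (top rival bid is $394); payoff $0.
Alternative bid $399: Gita is highest, pays the top rival bid $394; payoff $255 − $394 = −$139.
Change in payoff = −$139 − ($0) = −$139.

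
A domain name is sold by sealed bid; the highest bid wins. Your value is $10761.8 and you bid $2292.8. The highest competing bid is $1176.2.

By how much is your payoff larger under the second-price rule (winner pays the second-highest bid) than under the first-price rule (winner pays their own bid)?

You have the highest bid, so you win under either rule.
Second-price: pay $1176.2 → payoff $9585.6.
First-price: pay your own bid $2292.8 → payoff $8469.
Difference = $9585.6 − ($8469) = $1116.6.

$1116.6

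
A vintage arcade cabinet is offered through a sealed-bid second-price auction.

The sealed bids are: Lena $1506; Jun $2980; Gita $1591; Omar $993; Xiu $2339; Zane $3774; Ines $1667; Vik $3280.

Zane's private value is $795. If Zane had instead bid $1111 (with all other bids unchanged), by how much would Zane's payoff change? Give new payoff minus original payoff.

The highest bid among the other bidders is $3280; Zane's bid doesn't change that.
Original bid $3774: Zane is highest, pays the top rival bid $3280; payoff $795 − $3280 = −$2485.
Alternative bid $1111: Zane is not highest (top rival bid is $3280); payoff $0.
Change in payoff = $0 − (−$2485) = $2485.

$2485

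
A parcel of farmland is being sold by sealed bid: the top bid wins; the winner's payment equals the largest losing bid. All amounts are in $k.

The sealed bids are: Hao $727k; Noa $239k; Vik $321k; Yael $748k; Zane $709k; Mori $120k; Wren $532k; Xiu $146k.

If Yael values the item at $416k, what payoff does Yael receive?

Highest bid: Yael at $748k, so Yael wins.
Second-highest bid: Hao at $727k — that is the price the winner pays.
Yael's payoff = value − price = $416k − $727k = −$311k.

−$311k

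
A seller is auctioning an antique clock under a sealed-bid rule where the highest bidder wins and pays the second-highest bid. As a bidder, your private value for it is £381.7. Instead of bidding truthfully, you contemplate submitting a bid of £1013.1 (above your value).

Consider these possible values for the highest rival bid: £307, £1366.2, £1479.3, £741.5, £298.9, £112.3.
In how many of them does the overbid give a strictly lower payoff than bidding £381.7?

The deviation hurts exactly when the highest competing bid lies strictly between £381.7 and £1013.1 — overbidding then wins at a price above your value.
£307: below both → same outcome either way.
£1366.2: above both → same outcome either way.
£1479.3: above both → same outcome either way.
£741.5: inside the interval → strictly worse (loss £359.8).
£298.9: below both → same outcome either way.
£112.3: below both → same outcome either way.
Count: 1.

1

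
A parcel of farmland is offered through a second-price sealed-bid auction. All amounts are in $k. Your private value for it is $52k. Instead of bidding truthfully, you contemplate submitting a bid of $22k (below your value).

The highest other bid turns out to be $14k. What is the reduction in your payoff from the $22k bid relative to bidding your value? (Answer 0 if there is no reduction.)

$0k

Bidding your value $52k: you win (since $52k > $14k) and pay $14k. Payoff $38k.
Bidding $22k: you win and pay $14k. Payoff $52k − $14k = $38k.
Difference = $38k − $38k = $0k; both bids lead to the same outcome because the competing bid is below both your value and your alternative bid.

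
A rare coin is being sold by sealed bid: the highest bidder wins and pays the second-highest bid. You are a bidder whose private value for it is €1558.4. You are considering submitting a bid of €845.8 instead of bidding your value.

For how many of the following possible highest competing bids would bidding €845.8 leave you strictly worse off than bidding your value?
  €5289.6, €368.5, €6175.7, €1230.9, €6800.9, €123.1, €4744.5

The deviation hurts exactly when the highest competing bid lies strictly between €845.8 and €1558.4 — underbidding then forfeits a profitable win.
€5289.6: above both → same outcome either way.
€368.5: below both → same outcome either way.
€6175.7: above both → same outcome either way.
€1230.9: inside the interval → strictly worse (loss €327.5).
€6800.9: above both → same outcome either way.
€123.1: below both → same outcome either way.
€4744.5: above both → same outcome either way.
Count: 1.

1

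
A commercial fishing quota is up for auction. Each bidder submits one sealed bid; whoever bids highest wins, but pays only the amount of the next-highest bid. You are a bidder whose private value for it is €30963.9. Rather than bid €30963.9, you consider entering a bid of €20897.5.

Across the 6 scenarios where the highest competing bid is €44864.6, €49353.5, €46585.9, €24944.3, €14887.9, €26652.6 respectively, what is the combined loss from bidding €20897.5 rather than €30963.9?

The deviation costs you only when the competing bid falls strictly between €20897.5 and €30963.9; elsewhere both bids give the same outcome.
€44864.6: outcomes coincide → loss €0.
€49353.5: outcomes coincide → loss €0.
€46585.9: outcomes coincide → loss €0.
€24944.3: truthful payoff €6019.6, deviation payoff €0 → loss €6019.6.
€14887.9: outcomes coincide → loss €0.
€26652.6: truthful payoff €4311.3, deviation payoff €0 → loss €4311.3.
Total loss = €6019.6 + €4311.3 = €10330.9.

€10330.9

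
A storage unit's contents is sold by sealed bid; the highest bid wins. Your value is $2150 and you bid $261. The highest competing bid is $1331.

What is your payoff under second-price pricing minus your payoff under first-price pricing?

$0

Your bid $261 is below $1331, so you lose under either rule.
Payoff is $0 in both cases; difference = $0.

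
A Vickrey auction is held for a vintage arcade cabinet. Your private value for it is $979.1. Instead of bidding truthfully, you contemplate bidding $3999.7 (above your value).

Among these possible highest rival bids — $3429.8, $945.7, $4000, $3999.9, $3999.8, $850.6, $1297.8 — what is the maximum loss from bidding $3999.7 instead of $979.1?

$3429.8: truthful gives $0, deviation gives −$2450.7 → loss $2450.7.
$945.7: same outcome either way → loss $0.
$4000: same outcome either way → loss $0.
$3999.9: same outcome either way → loss $0.
$3999.8: same outcome either way → loss $0.
$850.6: same outcome either way → loss $0.
$1297.8: truthful gives $0, deviation gives −$318.7 → loss $318.7.
Maximum loss: $2450.7.

$2450.7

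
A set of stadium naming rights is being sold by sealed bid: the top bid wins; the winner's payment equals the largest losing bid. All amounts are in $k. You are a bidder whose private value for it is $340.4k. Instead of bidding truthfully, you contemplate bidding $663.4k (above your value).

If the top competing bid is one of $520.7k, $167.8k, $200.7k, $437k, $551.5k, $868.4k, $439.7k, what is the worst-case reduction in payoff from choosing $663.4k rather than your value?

$520.7k: truthful gives $0k, deviation gives −$180.3k → loss $180.3k.
$167.8k: same outcome either way → loss $0k.
$200.7k: same outcome either way → loss $0k.
$437k: truthful gives $0k, deviation gives −$96.6k → loss $96.6k.
$551.5k: truthful gives $0k, deviation gives −$211.1k → loss $211.1k.
$868.4k: same outcome either way → loss $0k.
$439.7k: truthful gives $0k, deviation gives −$99.3k → loss $99.3k.
Maximum loss: $211.1k.

$211.1k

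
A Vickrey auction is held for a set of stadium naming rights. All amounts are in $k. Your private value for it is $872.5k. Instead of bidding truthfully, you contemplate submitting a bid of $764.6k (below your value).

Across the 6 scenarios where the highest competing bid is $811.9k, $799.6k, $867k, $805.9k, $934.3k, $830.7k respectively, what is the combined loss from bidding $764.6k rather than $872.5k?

The deviation costs you only when the competing bid falls strictly between $764.6k and $872.5k; elsewhere both bids give the same outcome.
$811.9k: truthful payoff $60.6k, deviation payoff $0k → loss $60.6k.
$799.6k: truthful payoff $72.9k, deviation payoff $0k → loss $72.9k.
$867k: truthful payoff $5.5k, deviation payoff $0k → loss $5.5k.
$805.9k: truthful payoff $66.6k, deviation payoff $0k → loss $66.6k.
$934.3k: outcomes coincide → loss $0k.
$830.7k: truthful payoff $41.8k, deviation payoff $0k → loss $41.8k.
Total loss = $60.6k + $72.9k + $5.5k + $66.6k + $41.8k = $247.4k.

$247.4k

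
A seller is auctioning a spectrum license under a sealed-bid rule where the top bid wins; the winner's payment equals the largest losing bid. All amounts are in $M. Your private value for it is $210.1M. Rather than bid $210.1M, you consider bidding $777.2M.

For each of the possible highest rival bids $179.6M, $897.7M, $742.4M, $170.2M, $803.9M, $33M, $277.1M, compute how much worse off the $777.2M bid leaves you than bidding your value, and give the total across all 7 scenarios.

The deviation costs you only when the competing bid falls strictly between $210.1M and $777.2M; elsewhere both bids give the same outcome.
$179.6M: outcomes coincide → loss $0M.
$897.7M: outcomes coincide → loss $0M.
$742.4M: truthful payoff $0M, deviation payoff −$532.3M → loss $532.3M.
$170.2M: outcomes coincide → loss $0M.
$803.9M: outcomes coincide → loss $0M.
$33M: outcomes coincide → loss $0M.
$277.1M: truthful payoff $0M, deviation payoff −$67M → loss $67M.
Total loss = $532.3M + $67M = $599.3M.
In a second-price auction your bid sets only whether you win, not what you pay, so bidding your true value is weakly dominant.

$599.3M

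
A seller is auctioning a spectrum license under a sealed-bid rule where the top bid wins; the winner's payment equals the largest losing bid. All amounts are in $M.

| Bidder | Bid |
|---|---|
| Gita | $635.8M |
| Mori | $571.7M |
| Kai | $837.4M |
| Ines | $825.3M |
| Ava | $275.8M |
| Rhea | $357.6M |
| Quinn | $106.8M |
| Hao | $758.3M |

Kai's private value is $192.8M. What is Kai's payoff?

Highest bid: Kai at $837.4M, so Kai wins.
Second-highest bid: Ines at $825.3M — that is the price the winner pays.
Kai's payoff = value − price = $192.8M − $825.3M = −$632.5M.

−$632.5M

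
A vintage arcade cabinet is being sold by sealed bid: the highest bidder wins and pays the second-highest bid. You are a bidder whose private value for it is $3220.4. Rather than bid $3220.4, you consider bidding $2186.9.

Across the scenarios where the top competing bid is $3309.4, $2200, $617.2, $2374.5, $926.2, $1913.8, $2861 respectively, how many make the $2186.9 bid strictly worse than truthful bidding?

3

The deviation hurts exactly when the highest competing bid lies strictly between $2186.9 and $3220.4 — underbidding then forfeits a profitable win.
$3309.4: above both → same outcome either way.
$2200: inside the interval → strictly worse (loss $1020.4).
$617.2: below both → same outcome either way.
$2374.5: inside the interval → strictly worse (loss $845.9).
$926.2: below both → same outcome either way.
$1913.8: below both → same outcome either way.
$2861: inside the interval → strictly worse (loss $359.4).
Count: 3.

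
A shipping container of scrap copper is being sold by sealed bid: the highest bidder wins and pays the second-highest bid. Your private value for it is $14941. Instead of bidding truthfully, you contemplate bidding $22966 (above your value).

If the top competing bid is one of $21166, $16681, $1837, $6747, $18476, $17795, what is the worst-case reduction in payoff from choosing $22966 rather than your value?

$6225

$21166: truthful gives $0, deviation gives −$6225 → loss $6225.
$16681: truthful gives $0, deviation gives −$1740 → loss $1740.
$1837: same outcome either way → loss $0.
$6747: same outcome either way → loss $0.
$18476: truthful gives $0, deviation gives −$3535 → loss $3535.
$17795: truthful gives $0, deviation gives −$2854 → loss $2854.
Maximum loss: $6225.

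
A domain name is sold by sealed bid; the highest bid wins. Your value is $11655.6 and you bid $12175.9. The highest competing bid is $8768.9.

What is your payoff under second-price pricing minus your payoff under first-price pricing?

You have the highest bid, so you win under either rule.
Second-price: pay $8768.9 → payoff $2886.7.
First-price: pay your own bid $12175.9 → payoff −$520.3.
Difference = $2886.7 − (−$520.3) = $3407.

$3407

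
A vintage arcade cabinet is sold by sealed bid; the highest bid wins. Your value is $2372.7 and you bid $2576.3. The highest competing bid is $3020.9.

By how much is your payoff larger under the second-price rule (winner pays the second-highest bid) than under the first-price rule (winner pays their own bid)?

Your bid $2576.3 is below $3020.9, so you lose under either rule.
Payoff is $0 in both cases; difference = $0.

$0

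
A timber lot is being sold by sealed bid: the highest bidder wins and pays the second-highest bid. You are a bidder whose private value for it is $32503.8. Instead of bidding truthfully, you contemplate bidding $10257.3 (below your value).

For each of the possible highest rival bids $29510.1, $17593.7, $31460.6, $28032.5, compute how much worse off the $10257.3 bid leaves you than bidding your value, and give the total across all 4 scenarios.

The deviation costs you only when the competing bid falls strictly between $10257.3 and $32503.8; elsewhere both bids give the same outcome.
$29510.1: truthful payoff $2993.7, deviation payoff $0 → loss $2993.7.
$17593.7: truthful payoff $14910.1, deviation payoff $0 → loss $14910.1.
$31460.6: truthful payoff $1043.2, deviation payoff $0 → loss $1043.2.
$28032.5: truthful payoff $4471.3, deviation payoff $0 → loss $4471.3.
Total loss = $2993.7 + $14910.1 + $1043.2 + $4471.3 = $23418.3.
In a second-price auction your bid sets only whether you win, not what you pay, so bidding your true value is weakly dominant.

$23418.3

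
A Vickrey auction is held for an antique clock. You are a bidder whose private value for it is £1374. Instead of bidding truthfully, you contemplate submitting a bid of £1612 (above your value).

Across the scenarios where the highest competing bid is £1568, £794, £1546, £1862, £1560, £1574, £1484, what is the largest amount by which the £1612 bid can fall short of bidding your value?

£200

£1568: truthful gives £0, deviation gives −£194 → loss £194.
£794: same outcome either way → loss £0.
£1546: truthful gives £0, deviation gives −£172 → loss £172.
£1862: same outcome either way → loss £0.
£1560: truthful gives £0, deviation gives −£186 → loss £186.
£1574: truthful gives £0, deviation gives −£200 → loss £200.
£1484: truthful gives £0, deviation gives −£110 → loss £110.
Maximum loss: £200.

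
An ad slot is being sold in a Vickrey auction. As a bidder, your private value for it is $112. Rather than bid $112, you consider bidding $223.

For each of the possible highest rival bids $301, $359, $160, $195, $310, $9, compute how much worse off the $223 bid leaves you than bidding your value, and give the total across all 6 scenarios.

The deviation costs you only when the competing bid falls strictly between $112 and $223; elsewhere both bids give the same outcome.
$301: outcomes coincide → loss $0.
$359: outcomes coincide → loss $0.
$160: truthful payoff $0, deviation payoff −$48 → loss $48.
$195: truthful payoff $0, deviation payoff −$83 → loss $83.
$310: outcomes coincide → loss $0.
$9: outcomes coincide → loss $0.
Total loss = $48 + $83 = $131.
Because the price is fixed by the runner-up's bid, deviating from your value can only change a good outcome into a bad one — never the reverse.

$131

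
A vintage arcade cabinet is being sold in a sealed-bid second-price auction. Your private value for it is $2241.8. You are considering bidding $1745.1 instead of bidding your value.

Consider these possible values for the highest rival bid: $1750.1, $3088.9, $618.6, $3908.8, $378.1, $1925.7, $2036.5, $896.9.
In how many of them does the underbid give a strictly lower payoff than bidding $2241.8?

3

The deviation hurts exactly when the highest competing bid lies strictly between $1745.1 and $2241.8 — underbidding then forfeits a profitable win.
$1750.1: inside the interval → strictly worse (loss $491.7).
$3088.9: above both → same outcome either way.
$618.6: below both → same outcome either way.
$3908.8: above both → same outcome either way.
$378.1: below both → same outcome either way.
$1925.7: inside the interval → strictly worse (loss $316.1).
$2036.5: inside the interval → strictly worse (loss $205.3).
$896.9: below both → same outcome either way.
Count: 3.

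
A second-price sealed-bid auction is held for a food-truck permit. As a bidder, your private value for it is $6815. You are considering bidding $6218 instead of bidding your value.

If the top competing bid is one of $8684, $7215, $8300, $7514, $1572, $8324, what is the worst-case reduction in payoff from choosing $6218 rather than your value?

$0

$8684: same outcome either way → loss $0.
$7215: same outcome either way → loss $0.
$8300: same outcome either way → loss $0.
$7514: same outcome either way → loss $0.
$1572: same outcome either way → loss $0.
$8324: same outcome either way → loss $0.
Maximum loss: $0.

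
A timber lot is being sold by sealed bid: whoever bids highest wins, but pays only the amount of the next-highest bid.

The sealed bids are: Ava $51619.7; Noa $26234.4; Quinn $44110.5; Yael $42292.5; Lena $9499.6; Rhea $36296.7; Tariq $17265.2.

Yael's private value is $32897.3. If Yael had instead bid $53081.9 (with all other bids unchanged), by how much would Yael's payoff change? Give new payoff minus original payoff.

The highest bid among the other bidders is $51619.7; Yael's bid doesn't change that.
Original bid $42292.5: Yael is not highest (top rival bid is $51619.7); payoff $0.
Alternative bid $53081.9: Yael is highest, pays the top rival bid $51619.7; payoff $32897.3 − $51619.7 = −$18722.4.
Change in payoff = −$18722.4 − ($0) = −$18722.4.

−$18722.4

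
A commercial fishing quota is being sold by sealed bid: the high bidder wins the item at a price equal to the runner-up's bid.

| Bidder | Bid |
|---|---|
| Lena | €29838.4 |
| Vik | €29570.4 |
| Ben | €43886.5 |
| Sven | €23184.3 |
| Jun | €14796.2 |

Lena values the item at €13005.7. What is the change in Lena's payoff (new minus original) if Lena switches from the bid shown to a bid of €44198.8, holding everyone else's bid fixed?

The highest bid among the other bidders is €43886.5; Lena's bid doesn't change that.
Original bid €29838.4: Lena is not highest (top rival bid is €43886.5); payoff €0.
Alternative bid €44198.8: Lena is highest, pays the top rival bid €43886.5; payoff €13005.7 − €43886.5 = −€30880.8.
Change in payoff = −€30880.8 − (€0) = −€30880.8.

−€30880.8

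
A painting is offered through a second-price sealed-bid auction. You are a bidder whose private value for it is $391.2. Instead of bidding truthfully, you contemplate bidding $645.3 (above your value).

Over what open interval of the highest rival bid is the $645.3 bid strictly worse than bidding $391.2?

If the competing bid is below $391.2, both bids win at the same price — no difference.
If it is above $645.3, both bids lose — no difference.
If it lies strictly between $391.2 and $645.3, bidding your value loses (payoff 0) while bidding $645.3 wins at a price above your value (payoff negative).
So the deviation strictly hurts on the open interval ($391.2, $645.3).

($391.2, $645.3)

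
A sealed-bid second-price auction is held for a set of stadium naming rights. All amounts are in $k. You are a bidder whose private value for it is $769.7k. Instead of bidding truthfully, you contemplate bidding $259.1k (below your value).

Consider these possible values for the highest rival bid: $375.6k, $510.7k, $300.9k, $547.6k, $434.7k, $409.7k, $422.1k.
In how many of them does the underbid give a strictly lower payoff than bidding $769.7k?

7

The deviation hurts exactly when the highest competing bid lies strictly between $259.1k and $769.7k — underbidding then forfeits a profitable win.
$375.6k: inside the interval → strictly worse (loss $394.1k).
$510.7k: inside the interval → strictly worse (loss $259k).
$300.9k: inside the interval → strictly worse (loss $468.8k).
$547.6k: inside the interval → strictly worse (loss $222.1k).
$434.7k: inside the interval → strictly worse (loss $335k).
$409.7k: inside the interval → strictly worse (loss $360k).
$422.1k: inside the interval → strictly worse (loss $347.6k).
Count: 7.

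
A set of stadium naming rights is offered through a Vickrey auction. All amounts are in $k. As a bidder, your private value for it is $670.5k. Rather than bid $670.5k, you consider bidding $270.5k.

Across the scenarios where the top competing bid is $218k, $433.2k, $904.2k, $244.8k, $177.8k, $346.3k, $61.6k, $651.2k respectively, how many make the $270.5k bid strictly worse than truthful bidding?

3

The deviation hurts exactly when the highest competing bid lies strictly between $270.5k and $670.5k — underbidding then forfeits a profitable win.
$218k: below both → same outcome either way.
$433.2k: inside the interval → strictly worse (loss $237.3k).
$904.2k: above both → same outcome either way.
$244.8k: below both → same outcome either way.
$177.8k: below both → same outcome either way.
$346.3k: inside the interval → strictly worse (loss $324.2k).
$61.6k: below both → same outcome either way.
$651.2k: inside the interval → strictly worse (loss $19.3k).
Count: 3.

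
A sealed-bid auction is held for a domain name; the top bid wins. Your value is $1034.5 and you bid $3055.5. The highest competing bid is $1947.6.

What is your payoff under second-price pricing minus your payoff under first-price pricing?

You have the highest bid, so you win under either rule.
Second-price: pay $1947.6 → payoff −$913.1.
First-price: pay your own bid $3055.5 → payoff −$2021.
Difference = −$913.1 − (−$2021) = $1107.9.

$1107.9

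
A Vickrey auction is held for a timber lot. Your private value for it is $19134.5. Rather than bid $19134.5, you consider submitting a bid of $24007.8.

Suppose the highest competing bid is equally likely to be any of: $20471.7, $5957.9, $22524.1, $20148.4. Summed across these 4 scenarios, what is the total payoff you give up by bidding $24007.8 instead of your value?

$5740.7

The deviation costs you only when the competing bid falls strictly between $19134.5 and $24007.8; elsewhere both bids give the same outcome.
$20471.7: truthful payoff $0, deviation payoff −$1337.2 → loss $1337.2.
$5957.9: outcomes coincide → loss $0.
$22524.1: truthful payoff $0, deviation payoff −$3389.6 → loss $3389.6.
$20148.4: truthful payoff $0, deviation payoff −$1013.9 → loss $1013.9.
Total loss = $1337.2 + $3389.6 + $1013.9 = $5740.7.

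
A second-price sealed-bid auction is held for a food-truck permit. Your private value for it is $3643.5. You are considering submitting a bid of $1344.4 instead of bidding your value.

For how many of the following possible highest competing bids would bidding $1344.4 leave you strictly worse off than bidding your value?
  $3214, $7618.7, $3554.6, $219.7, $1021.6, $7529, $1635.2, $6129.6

The deviation hurts exactly when the highest competing bid lies strictly between $1344.4 and $3643.5 — underbidding then forfeits a profitable win.
$3214: inside the interval → strictly worse (loss $429.5).
$7618.7: above both → same outcome either way.
$3554.6: inside the interval → strictly worse (loss $88.9).
$219.7: below both → same outcome either way.
$1021.6: below both → same outcome either way.
$7529: above both → same outcome either way.
$1635.2: inside the interval → strictly worse (loss $2008.3).
$6129.6: above both → same outcome either way.
Count: 3.

3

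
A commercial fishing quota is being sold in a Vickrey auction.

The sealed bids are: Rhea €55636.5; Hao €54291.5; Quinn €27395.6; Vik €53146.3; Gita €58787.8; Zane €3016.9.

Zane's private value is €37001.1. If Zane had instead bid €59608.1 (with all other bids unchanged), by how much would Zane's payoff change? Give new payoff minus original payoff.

The highest bid among the other bidders is €58787.8; Zane's bid doesn't change that.
Original bid €3016.9: Zane is not highest (top rival bid is €58787.8); payoff €0.
Alternative bid €59608.1: Zane is highest, pays the top rival bid €58787.8; payoff €37001.1 − €58787.8 = −€21786.7.
Change in payoff = −€21786.7 − (€0) = −€21786.7.

−€21786.7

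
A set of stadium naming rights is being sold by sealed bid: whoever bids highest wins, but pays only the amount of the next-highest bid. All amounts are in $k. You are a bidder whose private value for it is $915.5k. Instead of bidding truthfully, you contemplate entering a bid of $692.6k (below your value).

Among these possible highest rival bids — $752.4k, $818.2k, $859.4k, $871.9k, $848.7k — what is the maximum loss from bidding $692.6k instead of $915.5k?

$163.1k

$752.4k: truthful gives $163.1k, deviation gives $0k → loss $163.1k.
$818.2k: truthful gives $97.3k, deviation gives $0k → loss $97.3k.
$859.4k: truthful gives $56.1k, deviation gives $0k → loss $56.1k.
$871.9k: truthful gives $43.6k, deviation gives $0k → loss $43.6k.
$848.7k: truthful gives $66.8k, deviation gives $0k → loss $66.8k.
Maximum loss: $163.1k.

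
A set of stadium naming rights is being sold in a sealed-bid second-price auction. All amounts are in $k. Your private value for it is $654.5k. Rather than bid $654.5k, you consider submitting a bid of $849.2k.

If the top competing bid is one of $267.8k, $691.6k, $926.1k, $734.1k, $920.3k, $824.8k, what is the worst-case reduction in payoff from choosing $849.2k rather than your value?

$170.3k

$267.8k: same outcome either way → loss $0k.
$691.6k: truthful gives $0k, deviation gives −$37.1k → loss $37.1k.
$926.1k: same outcome either way → loss $0k.
$734.1k: truthful gives $0k, deviation gives −$79.6k → loss $79.6k.
$920.3k: same outcome either way → loss $0k.
$824.8k: truthful gives $0k, deviation gives −$170.3k → loss $170.3k.
Maximum loss: $170.3k.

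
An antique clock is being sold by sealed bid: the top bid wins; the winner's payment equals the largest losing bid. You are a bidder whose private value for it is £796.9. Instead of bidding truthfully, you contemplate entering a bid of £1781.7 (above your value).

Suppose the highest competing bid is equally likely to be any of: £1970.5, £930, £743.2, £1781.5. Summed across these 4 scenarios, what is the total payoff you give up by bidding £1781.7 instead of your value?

£1117.7

The deviation costs you only when the competing bid falls strictly between £796.9 and £1781.7; elsewhere both bids give the same outcome.
£1970.5: outcomes coincide → loss £0.
£930: truthful payoff £0, deviation payoff −£133.1 → loss £133.1.
£743.2: outcomes coincide → loss £0.
£1781.5: truthful payoff £0, deviation payoff −£984.6 → loss £984.6.
Total loss = £133.1 + £984.6 = £1117.7.
Because the price is fixed by the runner-up's bid, deviating from your value can only change a good outcome into a bad one — never the reverse.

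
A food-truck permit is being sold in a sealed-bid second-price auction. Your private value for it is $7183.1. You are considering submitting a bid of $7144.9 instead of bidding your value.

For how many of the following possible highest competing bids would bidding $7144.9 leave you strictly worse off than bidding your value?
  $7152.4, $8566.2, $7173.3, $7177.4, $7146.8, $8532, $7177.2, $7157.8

The deviation hurts exactly when the highest competing bid lies strictly between $7144.9 and $7183.1 — underbidding then forfeits a profitable win.
$7152.4: inside the interval → strictly worse (loss $30.7).
$8566.2: above both → same outcome either way.
$7173.3: inside the interval → strictly worse (loss $9.8).
$7177.4: inside the interval → strictly worse (loss $5.7).
$7146.8: inside the interval → strictly worse (loss $36.3).
$8532: above both → same outcome either way.
$7177.2: inside the interval → strictly worse (loss $5.9).
$7157.8: inside the interval → strictly worse (loss $25.3).
Count: 6.

6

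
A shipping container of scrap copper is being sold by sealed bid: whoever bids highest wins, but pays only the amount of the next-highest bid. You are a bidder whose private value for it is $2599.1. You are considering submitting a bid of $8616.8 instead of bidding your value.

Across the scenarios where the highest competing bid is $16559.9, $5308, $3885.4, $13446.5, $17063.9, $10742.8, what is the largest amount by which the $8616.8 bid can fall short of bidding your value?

$16559.9: same outcome either way → loss $0.
$5308: truthful gives $0, deviation gives −$2708.9 → loss $2708.9.
$3885.4: truthful gives $0, deviation gives −$1286.3 → loss $1286.3.
$13446.5: same outcome either way → loss $0.
$17063.9: same outcome either way → loss $0.
$10742.8: same outcome either way → loss $0.
Maximum loss: $2708.9.

$2708.9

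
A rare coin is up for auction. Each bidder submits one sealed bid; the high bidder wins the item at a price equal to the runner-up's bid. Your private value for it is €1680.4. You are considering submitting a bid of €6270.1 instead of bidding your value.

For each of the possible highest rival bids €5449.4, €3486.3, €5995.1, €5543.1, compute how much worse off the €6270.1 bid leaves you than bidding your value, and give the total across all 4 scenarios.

The deviation costs you only when the competing bid falls strictly between €1680.4 and €6270.1; elsewhere both bids give the same outcome.
€5449.4: truthful payoff €0, deviation payoff −€3769 → loss €3769.
€3486.3: truthful payoff €0, deviation payoff −€1805.9 → loss €1805.9.
€5995.1: truthful payoff €0, deviation payoff −€4314.7 → loss €4314.7.
€5543.1: truthful payoff €0, deviation payoff −€3862.7 → loss €3862.7.
Total loss = €3769 + €1805.9 + €4314.7 + €3862.7 = €13752.3.
In a second-price auction your bid sets only whether you win, not what you pay, so bidding your true value is weakly dominant.

€13752.3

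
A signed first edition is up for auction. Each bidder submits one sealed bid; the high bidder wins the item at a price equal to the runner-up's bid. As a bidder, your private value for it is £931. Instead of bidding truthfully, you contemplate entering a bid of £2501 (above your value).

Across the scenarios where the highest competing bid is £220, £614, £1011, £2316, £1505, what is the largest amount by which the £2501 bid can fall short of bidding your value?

£1385

£220: same outcome either way → loss £0.
£614: same outcome either way → loss £0.
£1011: truthful gives £0, deviation gives −£80 → loss £80.
£2316: truthful gives £0, deviation gives −£1385 → loss £1385.
£1505: truthful gives £0, deviation gives −£574 → loss £574.
Maximum loss: £1385.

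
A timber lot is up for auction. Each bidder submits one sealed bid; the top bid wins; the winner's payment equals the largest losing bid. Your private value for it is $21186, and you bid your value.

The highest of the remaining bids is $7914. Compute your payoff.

Your bid $21186 exceeds the highest competing bid $7914, so you win.
In a second-price auction the winner pays the second-highest bid, $7914.
Payoff = value − price = $21186 − $7914 = $13272.

$13272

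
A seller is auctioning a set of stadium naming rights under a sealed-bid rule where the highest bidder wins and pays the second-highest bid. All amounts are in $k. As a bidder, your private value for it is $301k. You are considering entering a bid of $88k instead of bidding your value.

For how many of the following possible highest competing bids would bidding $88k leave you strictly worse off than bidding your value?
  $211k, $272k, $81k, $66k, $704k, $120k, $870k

The deviation hurts exactly when the highest competing bid lies strictly between $88k and $301k — underbidding then forfeits a profitable win.
$211k: inside the interval → strictly worse (loss $90k).
$272k: inside the interval → strictly worse (loss $29k).
$81k: below both → same outcome either way.
$66k: below both → same outcome either way.
$704k: above both → same outcome either way.
$120k: inside the interval → strictly worse (loss $181k).
$870k: above both → same outcome either way.
Count: 3.

3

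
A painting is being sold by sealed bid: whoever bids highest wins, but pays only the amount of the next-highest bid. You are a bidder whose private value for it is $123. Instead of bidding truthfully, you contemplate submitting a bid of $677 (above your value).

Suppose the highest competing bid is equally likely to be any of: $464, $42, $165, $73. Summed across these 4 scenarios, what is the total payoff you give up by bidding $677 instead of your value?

The deviation costs you only when the competing bid falls strictly between $123 and $677; elsewhere both bids give the same outcome.
$464: truthful payoff $0, deviation payoff −$341 → loss $341.
$42: outcomes coincide → loss $0.
$165: truthful payoff $0, deviation payoff −$42 → loss $42.
$73: outcomes coincide → loss $0.
Total loss = $341 + $42 = $383.

$383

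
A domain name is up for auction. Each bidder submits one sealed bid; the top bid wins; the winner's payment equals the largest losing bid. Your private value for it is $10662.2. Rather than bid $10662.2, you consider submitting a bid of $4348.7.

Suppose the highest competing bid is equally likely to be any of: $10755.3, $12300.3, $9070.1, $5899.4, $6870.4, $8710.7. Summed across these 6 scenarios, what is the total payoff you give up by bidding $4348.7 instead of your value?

$12098.2

The deviation costs you only when the competing bid falls strictly between $4348.7 and $10662.2; elsewhere both bids give the same outcome.
$10755.3: outcomes coincide → loss $0.
$12300.3: outcomes coincide → loss $0.
$9070.1: truthful payoff $1592.1, deviation payoff $0 → loss $1592.1.
$5899.4: truthful payoff $4762.8, deviation payoff $0 → loss $4762.8.
$6870.4: truthful payoff $3791.8, deviation payoff $0 → loss $3791.8.
$8710.7: truthful payoff $1951.5, deviation payoff $0 → loss $1951.5.
Total loss = $1592.1 + $4762.8 + $3791.8 + $1951.5 = $12098.2.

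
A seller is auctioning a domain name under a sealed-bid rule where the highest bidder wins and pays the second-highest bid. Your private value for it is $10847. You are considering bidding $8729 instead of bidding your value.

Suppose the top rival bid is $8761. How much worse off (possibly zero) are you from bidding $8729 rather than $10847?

Bidding your value $10847: you win (since $10847 > $8761) and pay $8761. Payoff $2086.
Bidding $8729: you lose. Payoff $0.
The competing bid $8761 lies between your shaded bid and your value, so underbidding forfeits an item you could have won at a profitable price.
Loss from deviating = $2086 − ($0) = $2086.

$2086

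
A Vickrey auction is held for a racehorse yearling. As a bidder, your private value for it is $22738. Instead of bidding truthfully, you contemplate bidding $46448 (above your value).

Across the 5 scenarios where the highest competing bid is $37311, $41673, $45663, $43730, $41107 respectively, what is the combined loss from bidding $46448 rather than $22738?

$95794

The deviation costs you only when the competing bid falls strictly between $22738 and $46448; elsewhere both bids give the same outcome.
$37311: truthful payoff $0, deviation payoff −$14573 → loss $14573.
$41673: truthful payoff $0, deviation payoff −$18935 → loss $18935.
$45663: truthful payoff $0, deviation payoff −$22925 → loss $22925.
$43730: truthful payoff $0, deviation payoff −$20992 → loss $20992.
$41107: truthful payoff $0, deviation payoff −$18369 → loss $18369.
Total loss = $14573 + $18935 + $22925 + $20992 + $18369 = $95794.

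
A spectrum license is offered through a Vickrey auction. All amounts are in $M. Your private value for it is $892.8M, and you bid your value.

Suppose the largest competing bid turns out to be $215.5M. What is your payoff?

$677.3M

Your bid $892.8M exceeds the highest competing bid $215.5M, so you win.
In a second-price auction the winner pays the second-highest bid, $215.5M.
Payoff = value − price = $892.8M − $215.5M = $677.3M.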